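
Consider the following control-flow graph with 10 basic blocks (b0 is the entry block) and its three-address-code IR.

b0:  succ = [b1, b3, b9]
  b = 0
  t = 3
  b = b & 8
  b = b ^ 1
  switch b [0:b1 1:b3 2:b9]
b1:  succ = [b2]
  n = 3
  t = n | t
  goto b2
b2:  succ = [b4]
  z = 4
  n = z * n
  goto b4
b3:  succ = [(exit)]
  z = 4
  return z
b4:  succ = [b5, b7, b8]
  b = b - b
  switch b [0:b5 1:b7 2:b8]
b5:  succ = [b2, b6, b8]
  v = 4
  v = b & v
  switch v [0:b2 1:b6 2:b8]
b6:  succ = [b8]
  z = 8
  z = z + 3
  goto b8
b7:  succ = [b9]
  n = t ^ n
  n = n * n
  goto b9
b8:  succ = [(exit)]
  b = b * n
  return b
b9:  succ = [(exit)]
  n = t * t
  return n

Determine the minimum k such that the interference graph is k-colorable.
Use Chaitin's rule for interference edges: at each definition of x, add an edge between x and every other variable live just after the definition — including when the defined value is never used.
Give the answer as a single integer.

Per-block:
  b0: def={b,t} ue=∅
  b1: def={n,t} ue={t}
  b2: def={n,z} ue={n}
  b3: def={z} ue=∅
  b4: def={b} ue={b}
  b5: def={v} ue={b}
  b6: def={z} ue=∅
  b7: def={n} ue={n,t}
  b8: def={b} ue={b,n}
  b9: def={n} ue={t}

Backward fixpoint:
  b0: in=∅ out={b,t}
  b1: in={b,t} out={b,n,t}
  b2: in={b,n,t} out={b,n,t}
  b3: in=∅ out=∅
  b4: in={b,n,t} out={b,n,t}
  b5: in={b,n,t} out={b,n,t}
  b6: in={b,n} out={b,n}
  b7: in={n,t} out={t}
  b8: in={b,n} out=∅
  b9: in={t} out=∅

Conflict graph:
  b↔{n,t,v,z}
  n↔{b,t,v,z}
  t↔{b,n,v,z}
  v↔{b,n,t}
  z↔{b,n,t}

Registers:
  lower bound: {b,n,t,v} mutually conflict ⇒ χ ≥ 4
  assign b→R0 n→R1 t→R2 v→R3 z→R3 — no edge inside a register ⇒ χ ≤ 4
  χ = 4

Answer: 4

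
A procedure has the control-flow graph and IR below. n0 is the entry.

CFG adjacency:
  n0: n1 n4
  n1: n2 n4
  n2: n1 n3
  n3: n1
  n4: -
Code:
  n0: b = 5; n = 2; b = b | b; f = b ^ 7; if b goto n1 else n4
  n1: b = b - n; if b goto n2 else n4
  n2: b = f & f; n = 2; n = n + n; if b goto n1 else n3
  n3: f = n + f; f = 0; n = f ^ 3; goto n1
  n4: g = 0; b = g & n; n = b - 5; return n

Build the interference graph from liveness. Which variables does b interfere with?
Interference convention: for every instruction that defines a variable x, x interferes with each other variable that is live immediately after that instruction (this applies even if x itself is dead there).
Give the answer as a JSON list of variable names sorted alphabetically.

Per-block:
  n0: {b,f,n} / ∅
  n1: {b} / {b,n}
  n2: {b,n} / {f}
  n3: {f,n} / {f,n}
  n4: {b,g,n} / {n}

Backward fixpoint:
  n0: in=∅ out={b,f,n}
  n1: in={b,f,n} out={f,n}
  n2: in={f} out={b,f,n}
  n3: in={b,f,n} out={b,f,n}
  n4: in={n} out=∅

Conflict graph:
  b — {f,n}
  f — {b,n}
  g — {n}
  n — {b,f,g}

N(b) = ["f", "n"]

Answer: ["f", "n"]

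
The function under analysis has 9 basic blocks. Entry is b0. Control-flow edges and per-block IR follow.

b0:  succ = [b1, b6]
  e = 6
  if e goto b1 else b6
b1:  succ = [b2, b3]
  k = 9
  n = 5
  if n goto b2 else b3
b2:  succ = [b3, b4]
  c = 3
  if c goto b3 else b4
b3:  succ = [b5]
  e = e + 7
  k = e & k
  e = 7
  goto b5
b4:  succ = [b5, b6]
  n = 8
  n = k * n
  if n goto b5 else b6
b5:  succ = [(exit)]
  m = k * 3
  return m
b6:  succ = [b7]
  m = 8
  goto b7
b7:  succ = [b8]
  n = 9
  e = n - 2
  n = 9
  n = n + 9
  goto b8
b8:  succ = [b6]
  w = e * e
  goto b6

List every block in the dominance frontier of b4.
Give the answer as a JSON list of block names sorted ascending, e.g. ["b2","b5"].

idom tree: b1←b0 b2←b1 b3←b1 b4←b2 b5←b1 b6←b0 b7←b6 b8←b7
Join-block Dom:
  b3: preds {b1,b2}: {b0,b1} ∩ {b0,b1,b2} = {b0,b1}; idom=b1
  b5: preds {b3,b4}: {b0,b1,b3} ∩ {b0,b1,b2,b4} = {b0,b1}; idom=b1
  b6: preds {b0,b4,b8}: {b0} ∩ {b0,b1,b2,b4} ∩ {b0,b6,b7,b8} = {b0}; idom=b0

DF walk-up:
  b3←b1: walk · to b1
  b3←b2: walk b2 to b1
  b5←b3: walk b3 to b1
  b5←b4: walk b4→b2 to b1
  b6←b0: walk · to b0
  b6←b4: walk b4→b2→b1 to b0
  b6←b8: walk b8→b7→b6 to b0
  b0 → ∅
  b1 → {b6}
  b2 → {b3,b5,b6}
  b3 → {b5}
  b4 → {b5,b6}
  b5 → ∅
  b6 → {b6}
  b7 → {b6}
  b8 → {b6}

DF(b4) = ["b5", "b6"]

Answer: ["b5", "b6"]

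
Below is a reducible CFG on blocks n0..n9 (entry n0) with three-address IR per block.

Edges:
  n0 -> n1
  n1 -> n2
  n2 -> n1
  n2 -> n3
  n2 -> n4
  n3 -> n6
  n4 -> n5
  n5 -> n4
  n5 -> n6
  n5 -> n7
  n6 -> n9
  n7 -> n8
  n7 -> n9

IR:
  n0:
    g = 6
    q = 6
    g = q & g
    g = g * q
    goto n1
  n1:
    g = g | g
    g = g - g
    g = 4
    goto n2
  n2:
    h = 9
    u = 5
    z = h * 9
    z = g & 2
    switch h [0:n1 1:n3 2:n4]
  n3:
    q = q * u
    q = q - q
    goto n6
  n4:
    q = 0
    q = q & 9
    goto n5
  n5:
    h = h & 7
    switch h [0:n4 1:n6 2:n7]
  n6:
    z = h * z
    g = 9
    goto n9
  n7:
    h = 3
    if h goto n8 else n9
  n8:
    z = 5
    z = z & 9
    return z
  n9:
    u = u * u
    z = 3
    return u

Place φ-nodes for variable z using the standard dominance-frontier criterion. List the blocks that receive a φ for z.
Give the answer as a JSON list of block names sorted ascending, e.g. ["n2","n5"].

Answer: ["n1", "n9"]

Derivation:
idom tree: n1←n0 n2←n1 n3←n2 n4←n2 n5←n4 n6←n2 n7←n5 n8←n7 n9←n2
Dom at joins:
  n1: preds {n0,n2}: {n0} ∩ {n0,n1,n2} = {n0}; idom=n0
  n4: preds {n2,n5}: {n0,n1,n2} ∩ {n0,n1,n2,n4,n5} = {n0,n1,n2}; idom=n2
  n6: preds {n3,n5}: {n0,n1,n2,n3} ∩ {n0,n1,n2,n4,n5} = {n0,n1,n2}; idom=n2
  n9: preds {n6,n7}: {n0,n1,n2,n6} ∩ {n0,n1,n2,n4,n5,n7} = {n0,n1,n2}; idom=n2

DF walk-up:
  n1←n0: walk · to n0
  n1←n2: walk n2→n1 to n0
  n4←n2: walk · to n2
  n4←n5: walk n5→n4 to n2
  n6←n3: walk n3 to n2
  n6←n5: walk n5→n4 to n2
  n9←n6: walk n6 to n2
  n9←n7: walk n7→n5→n4 to n2
  DF(n0)=∅
  DF(n1)={n1}
  DF(n2)={n1}
  DF(n3)={n6}
  DF(n4)={n4,n6,n9}
  DF(n5)={n4,n6,n9}
  DF(n6)={n9}
  DF(n7)={n9}
  DF(n8)=∅
  DF(n9)=∅

φ for z: defs {n2,n6,n8,n9}
  DF⁺ = {n1,n9}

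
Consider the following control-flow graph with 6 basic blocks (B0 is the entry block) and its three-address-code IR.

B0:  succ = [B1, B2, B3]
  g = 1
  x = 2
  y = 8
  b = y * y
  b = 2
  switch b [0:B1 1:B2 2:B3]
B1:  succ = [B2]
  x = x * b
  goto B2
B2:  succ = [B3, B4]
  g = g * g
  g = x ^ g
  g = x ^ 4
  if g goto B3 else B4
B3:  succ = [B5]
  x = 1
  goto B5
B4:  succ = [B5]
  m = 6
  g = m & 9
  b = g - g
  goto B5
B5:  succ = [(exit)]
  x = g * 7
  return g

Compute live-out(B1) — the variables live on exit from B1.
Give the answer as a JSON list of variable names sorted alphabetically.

def/use:
  B0: def={b,g,x,y} ue=∅
  B1: def={x} ue={b,x}
  B2: def={g} ue={g,x}
  B3: def={x} ue=∅
  B4: def={b,g,m} ue=∅
  B5: def={x} ue={g}

Live sets:
  B0 li=∅ lo={b,g,x}
  B1 li={b,g,x} lo={g,x}
  B2 li={g,x} lo={g}
  B3 li={g} lo={g}
  B4 li=∅ lo={g}
  B5 li={g} lo=∅

live-out(B1) = ["g", "x"]

Answer: ["g", "x"]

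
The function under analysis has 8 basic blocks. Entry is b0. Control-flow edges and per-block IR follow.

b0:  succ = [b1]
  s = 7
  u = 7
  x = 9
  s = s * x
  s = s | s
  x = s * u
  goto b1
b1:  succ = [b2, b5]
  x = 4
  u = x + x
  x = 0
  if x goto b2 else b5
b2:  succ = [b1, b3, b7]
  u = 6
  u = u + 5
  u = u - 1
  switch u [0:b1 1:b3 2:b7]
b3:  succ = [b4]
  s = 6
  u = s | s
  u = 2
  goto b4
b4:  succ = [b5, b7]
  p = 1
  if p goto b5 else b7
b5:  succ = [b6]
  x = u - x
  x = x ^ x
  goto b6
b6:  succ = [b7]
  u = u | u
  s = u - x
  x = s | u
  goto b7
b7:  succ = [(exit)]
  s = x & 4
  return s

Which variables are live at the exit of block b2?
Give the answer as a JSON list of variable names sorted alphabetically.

def/use:
  b0: {s,u,x} / ∅
  b1: {u,x} / ∅
  b2: {u} / ∅
  b3: {s,u} / ∅
  b4: {p} / ∅
  b5: {x} / {u,x}
  b6: {s,u,x} / {u,x}
  b7: {s} / {x}

Liveness:
  live b0: ∅→∅
  live b1: ∅→{u,x}
  live b2: {x}→{x}
  live b3: {x}→{u,x}
  live b4: {u,x}→{u,x}
  live b5: {u,x}→{u,x}
  live b6: {u,x}→{x}
  live b7: {x}→∅

live-out(b2) = ["x"]

Answer: ["x"]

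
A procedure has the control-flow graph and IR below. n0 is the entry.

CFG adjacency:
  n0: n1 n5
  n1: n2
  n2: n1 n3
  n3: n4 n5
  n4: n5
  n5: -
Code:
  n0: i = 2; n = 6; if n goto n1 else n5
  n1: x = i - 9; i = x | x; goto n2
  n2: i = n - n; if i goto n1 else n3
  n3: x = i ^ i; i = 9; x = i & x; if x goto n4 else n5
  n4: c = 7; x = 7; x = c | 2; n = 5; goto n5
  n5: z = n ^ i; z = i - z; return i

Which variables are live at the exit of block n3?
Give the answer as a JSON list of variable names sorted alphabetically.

def/use:
  n0 def {i,n} use ∅
  n1 def {i,x} use {i}
  n2 def {i} use {n}
  n3 def {i,x} use {i}
  n4 def {c,n,x} use ∅
  n5 def {z} use {i,n}

Live sets:
  n0 li=∅ lo={i,n}
  n1 li={i,n} lo={n}
  n2 li={n} lo={i,n}
  n3 li={i,n} lo={i,n}
  n4 li={i} lo={i,n}
  n5 li={i,n} lo=∅

live-out(n3) = ["i", "n"]

Answer: ["i", "n"]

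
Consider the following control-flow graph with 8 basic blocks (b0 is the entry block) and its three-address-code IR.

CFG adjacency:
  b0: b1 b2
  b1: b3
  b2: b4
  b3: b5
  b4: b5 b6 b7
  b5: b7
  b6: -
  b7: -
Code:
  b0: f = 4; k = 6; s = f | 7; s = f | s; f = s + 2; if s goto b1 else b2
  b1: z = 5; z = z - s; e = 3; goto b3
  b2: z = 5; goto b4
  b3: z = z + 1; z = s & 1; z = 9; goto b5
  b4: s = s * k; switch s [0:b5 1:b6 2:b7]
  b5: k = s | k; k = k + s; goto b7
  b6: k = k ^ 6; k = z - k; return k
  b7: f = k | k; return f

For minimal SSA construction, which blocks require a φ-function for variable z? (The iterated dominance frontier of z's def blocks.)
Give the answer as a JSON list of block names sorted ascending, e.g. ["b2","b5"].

Answer: ["b5", "b7"]

Derivation:
idom tree: b1←b0 b2←b0 b3←b1 b4←b2 b5←b0 b6←b4 b7←b0
Dom at joins:
  b5: preds {b3,b4}: {b0,b1,b3} ∩ {b0,b2,b4} = {b0}; idom=b0
  b7: preds {b4,b5}: {b0,b2,b4} ∩ {b0,b5} = {b0}; idom=b0

DF derivation:
  b5←b3: walk b3→b1 to b0
  b5←b4: walk b4→b2 to b0
  b7←b4: walk b4→b2 to b0
  b7←b5: walk b5 to b0
  b0 → ∅
  b1 → {b5}
  b2 → {b5,b7}
  b3 → {b5}
  b4 → {b5,b7}
  b5 → {b7}
  b6 → ∅
  b7 → ∅

φ for z: defs {b1,b2,b3}
  DF⁺ = {b5,b7}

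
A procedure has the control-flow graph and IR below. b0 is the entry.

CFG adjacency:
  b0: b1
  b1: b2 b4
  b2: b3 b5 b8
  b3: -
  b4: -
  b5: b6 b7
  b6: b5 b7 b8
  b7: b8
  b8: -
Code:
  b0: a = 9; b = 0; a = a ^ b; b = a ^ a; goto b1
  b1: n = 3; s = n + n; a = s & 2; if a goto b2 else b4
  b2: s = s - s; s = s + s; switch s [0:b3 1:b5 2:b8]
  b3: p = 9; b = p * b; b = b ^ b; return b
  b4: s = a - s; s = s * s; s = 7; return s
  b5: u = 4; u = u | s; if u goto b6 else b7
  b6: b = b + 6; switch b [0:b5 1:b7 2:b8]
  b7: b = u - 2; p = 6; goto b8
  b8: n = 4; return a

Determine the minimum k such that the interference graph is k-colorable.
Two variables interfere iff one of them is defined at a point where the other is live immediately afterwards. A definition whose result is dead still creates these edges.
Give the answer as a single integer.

Answer: 4

Working:
Per-block:
  b0: def={a,b} ue=∅
  b1: def={a,n,s} ue=∅
  b2: def={s} ue={s}
  b3: def={b,p} ue={b}
  b4: def={s} ue={a,s}
  b5: def={u} ue={s}
  b6: def={b} ue={b}
  b7: def={b,p} ue={u}
  b8: def={n} ue={a}

Liveness:
  b0 li=∅ lo={b}
  b1 li={b} lo={a,b,s}
  b2 li={a,b,s} lo={a,b,s}
  b3 li={b} lo=∅
  b4 li={a,s} lo=∅
  b5 li={a,b,s} lo={a,b,s,u}
  b6 li={a,b,s,u} lo={a,b,s,u}
  b7 li={a,u} lo={a}
  b8 li={a} lo=∅

Conflict graph:
  a — {b,n,p,s,u}
  b — {a,n,p,s,u}
  n — {a,b}
  p — {a,b}
  s — {a,b,u}
  u — {a,b,s}

Chromatic number:
  clique {a,b,s,u} ⇒ need ≥ 4
  assign a→c0 b→c1 n→c2 p→c2 s→c2 u→c3 — no edge inside a register ⇒ χ ≤ 4
  χ = 4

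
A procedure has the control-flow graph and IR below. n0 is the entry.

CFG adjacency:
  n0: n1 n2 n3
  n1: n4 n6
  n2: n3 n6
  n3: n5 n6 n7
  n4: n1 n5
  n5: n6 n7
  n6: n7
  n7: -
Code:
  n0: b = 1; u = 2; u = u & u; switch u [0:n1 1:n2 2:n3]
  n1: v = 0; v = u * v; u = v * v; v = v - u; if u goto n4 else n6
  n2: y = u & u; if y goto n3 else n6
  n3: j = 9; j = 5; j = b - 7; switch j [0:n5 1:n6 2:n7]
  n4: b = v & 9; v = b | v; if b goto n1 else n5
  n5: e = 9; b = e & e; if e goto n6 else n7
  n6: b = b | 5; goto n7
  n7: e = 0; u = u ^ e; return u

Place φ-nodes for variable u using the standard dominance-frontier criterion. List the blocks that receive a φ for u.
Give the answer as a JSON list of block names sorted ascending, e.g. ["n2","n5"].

idom tree: n1←n0 n2←n0 n3←n0 n4←n1 n5←n0 n6←n0 n7←n0
Dom at joins:
  n1: preds {n0,n4}: {n0} ∩ {n0,n1,n4} = {n0}; idom=n0
  n3: preds {n0,n2}: {n0} ∩ {n0,n2} = {n0}; idom=n0
  n5: preds {n3,n4}: {n0,n3} ∩ {n0,n1,n4} = {n0}; idom=n0
  n6: preds {n1,n2,n3,n5}: {n0,n1} ∩ {n0,n2} ∩ {n0,n3} ∩ {n0,n5} = {n0}; idom=n0
  n7: preds {n3,n5,n6}: {n0,n3} ∩ {n0,n5} ∩ {n0,n6} = {n0}; idom=n0

Frontier:
  n1←n0: walk · to n0
  n1←n4: walk n4→n1 to n0
  n3←n0: walk · to n0
  n3←n2: walk n2 to n0
  n5←n3: walk n3 to n0
  n5←n4: walk n4→n1 to n0
  n6←n1: walk n1 to n0
  n6←n2: walk n2 to n0
  n6←n3: walk n3 to n0
  n6←n5: walk n5 to n0
  n7←n3: walk n3 to n0
  n7←n5: walk n5 to n0
  n7←n6: walk n6 to n0
  n0 → ∅
  n1 → {n1,n5,n6}
  n2 → {n3,n6}
  n3 → {n5,n6,n7}
  n4 → {n1,n5}
  n5 → {n6,n7}
  n6 → {n7}
  n7 → ∅

φ for u: defs {n0,n1,n7}
  DF⁺ = {n1,n5,n6,n7}

Answer: ["n1", "n5", "n6", "n7"]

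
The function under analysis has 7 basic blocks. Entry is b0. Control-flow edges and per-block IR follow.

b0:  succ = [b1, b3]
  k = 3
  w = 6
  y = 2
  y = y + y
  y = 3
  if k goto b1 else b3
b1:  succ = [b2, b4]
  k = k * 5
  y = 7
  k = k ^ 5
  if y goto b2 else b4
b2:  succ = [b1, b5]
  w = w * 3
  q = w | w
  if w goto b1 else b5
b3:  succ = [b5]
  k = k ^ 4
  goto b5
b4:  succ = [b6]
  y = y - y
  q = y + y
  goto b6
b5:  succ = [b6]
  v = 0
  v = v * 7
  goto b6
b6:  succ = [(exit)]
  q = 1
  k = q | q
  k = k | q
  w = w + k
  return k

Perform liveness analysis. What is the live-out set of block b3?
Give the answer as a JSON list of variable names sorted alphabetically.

def/use:
  b0 def {k,w,y} use ∅
  b1 def {k,y} use {k}
  b2 def {q,w} use {w}
  b3 def {k} use {k}
  b4 def {q,y} use {y}
  b5 def {v} use ∅
  b6 def {k,q,w} use {w}

Backward fixpoint:
  b0: in=∅ out={k,w}
  b1: in={k,w} out={k,w,y}
  b2: in={k,w} out={k,w}
  b3: in={k,w} out={w}
  b4: in={w,y} out={w}
  b5: in={w} out={w}
  b6: in={w} out=∅

live-out(b3) = ["w"]

Answer: ["w"]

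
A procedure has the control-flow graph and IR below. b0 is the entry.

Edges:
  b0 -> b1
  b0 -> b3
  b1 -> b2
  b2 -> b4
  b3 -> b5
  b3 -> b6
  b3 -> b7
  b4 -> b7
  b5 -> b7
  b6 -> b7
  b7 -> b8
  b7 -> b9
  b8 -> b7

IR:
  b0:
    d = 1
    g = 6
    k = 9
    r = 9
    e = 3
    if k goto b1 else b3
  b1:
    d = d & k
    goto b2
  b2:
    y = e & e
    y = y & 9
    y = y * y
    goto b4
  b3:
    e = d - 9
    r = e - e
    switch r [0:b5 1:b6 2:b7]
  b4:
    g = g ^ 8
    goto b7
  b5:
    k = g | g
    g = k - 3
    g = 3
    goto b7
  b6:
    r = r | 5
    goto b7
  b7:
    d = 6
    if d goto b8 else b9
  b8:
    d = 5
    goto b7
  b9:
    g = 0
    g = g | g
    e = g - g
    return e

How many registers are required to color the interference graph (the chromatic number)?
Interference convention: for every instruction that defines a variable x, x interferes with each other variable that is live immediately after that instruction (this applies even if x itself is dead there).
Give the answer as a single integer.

def/use:
  b0: {d,e,g,k,r} / ∅
  b1: {d} / {d,k}
  b2: {y} / {e}
  b3: {e,r} / {d}
  b4: {g} / {g}
  b5: {g,k} / {g}
  b6: {r} / {r}
  b7: {d} / ∅
  b8: {d} / ∅
  b9: {e,g} / ∅

Live sets:
  live b0: ∅→{d,e,g,k}
  live b1: {d,e,g,k}→{e,g}
  live b2: {e,g}→{g}
  live b3: {d,g}→{g,r}
  live b4: {g}→∅
  live b5: {g}→∅
  live b6: {r}→∅
  live b7: ∅→∅
  live b8: ∅→∅
  live b9: ∅→∅

Interference:
  d: {e,g,k,r}
  e: {d,g,k}
  g: {d,e,k,r,y}
  k: {d,e,g,r}
  r: {d,g,k}
  y: {g}

Registers:
  lower bound: {d,e,g,k} mutually conflict ⇒ χ ≥ 4
  4-colouring: R0={g}  R1={d,y}  R2={k}  R3={e,r}
  χ = 4

Answer: 4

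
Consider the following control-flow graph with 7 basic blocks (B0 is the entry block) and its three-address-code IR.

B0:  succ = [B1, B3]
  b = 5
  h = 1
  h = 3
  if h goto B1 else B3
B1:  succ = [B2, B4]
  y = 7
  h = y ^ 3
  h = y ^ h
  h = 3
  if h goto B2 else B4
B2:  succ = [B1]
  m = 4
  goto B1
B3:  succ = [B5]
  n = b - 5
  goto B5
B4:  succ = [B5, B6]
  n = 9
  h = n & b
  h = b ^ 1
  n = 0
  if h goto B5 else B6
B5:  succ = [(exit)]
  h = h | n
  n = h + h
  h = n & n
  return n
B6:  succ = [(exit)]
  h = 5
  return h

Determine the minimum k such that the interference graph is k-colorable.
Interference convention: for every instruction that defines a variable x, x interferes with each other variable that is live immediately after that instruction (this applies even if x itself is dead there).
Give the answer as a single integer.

Block summaries:
  B0 def {b,h} use ∅
  B1 def {h,y} use ∅
  B2 def {m} use ∅
  B3 def {n} use {b}
  B4 def {h,n} use {b}
  B5 def {h,n} use {h,n}
  B6 def {h} use ∅

Live sets:
  B0: in=∅ out={b,h}
  B1: in={b} out={b}
  B2: in={b} out={b}
  B3: in={b,h} out={h,n}
  B4: in={b} out={h,n}
  B5: in={h,n} out=∅
  B6: in=∅ out=∅

Interfere edges:
  b — {h,m,n,y}
  h — {b,n,y}
  m — {b}
  n — {b,h}
  y — {b,h}

Chromatic number:
  {b,h,n} pairwise interfere (3-clique) ⇒ χ ≥ 3
  assign b→r0 h→r1 m→r1 n→r2 y→r2 — no edge inside a register ⇒ χ ≤ 3
  χ = 3

Answer: 3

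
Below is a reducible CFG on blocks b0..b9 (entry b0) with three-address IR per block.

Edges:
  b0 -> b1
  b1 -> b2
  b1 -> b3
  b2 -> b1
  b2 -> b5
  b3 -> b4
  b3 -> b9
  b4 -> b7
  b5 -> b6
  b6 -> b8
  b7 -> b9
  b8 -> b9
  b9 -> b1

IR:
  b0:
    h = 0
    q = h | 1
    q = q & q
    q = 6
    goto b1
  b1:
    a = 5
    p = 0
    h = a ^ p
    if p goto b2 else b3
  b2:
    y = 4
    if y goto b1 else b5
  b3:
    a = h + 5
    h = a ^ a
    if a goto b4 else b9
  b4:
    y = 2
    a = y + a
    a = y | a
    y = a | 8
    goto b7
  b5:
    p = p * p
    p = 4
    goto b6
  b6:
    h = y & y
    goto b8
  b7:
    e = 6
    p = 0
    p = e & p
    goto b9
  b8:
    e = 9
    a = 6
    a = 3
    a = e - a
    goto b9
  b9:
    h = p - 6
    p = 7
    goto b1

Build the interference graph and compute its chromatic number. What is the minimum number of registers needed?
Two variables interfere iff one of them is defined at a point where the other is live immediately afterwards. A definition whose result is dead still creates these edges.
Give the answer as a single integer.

Block summaries:
  b0: def={h,q} ue=∅
  b1: def={a,h,p} ue=∅
  b2: def={y} ue=∅
  b3: def={a,h} ue={h}
  b4: def={a,y} ue={a}
  b5: def={p} ue={p}
  b6: def={h} ue={y}
  b7: def={e,p} ue=∅
  b8: def={a,e} ue=∅
  b9: def={h,p} ue={p}

Live sets:
  b0: in=∅ out=∅
  b1: in=∅ out={h,p}
  b2: in={p} out={p,y}
  b3: in={h,p} out={a,p}
  b4: in={a} out=∅
  b5: in={p,y} out={p,y}
  b6: in={p,y} out={p}
  b7: in=∅ out={p}
  b8: in={p} out={p}
  b9: in={p} out=∅

Interfere edges:
  a — {e,h,p,y}
  e — {a,p}
  h — {a,p}
  p — {a,e,h,y}
  q — ∅
  y — {a,p}

Registers:
  {a,e,p} pairwise interfere (3-clique) ⇒ χ ≥ 3
  assign a→R0 e→R2 h→R2 p→R1 q→R0 y→R2 — no edge inside a register ⇒ χ ≤ 3
  χ = 3

Answer: 3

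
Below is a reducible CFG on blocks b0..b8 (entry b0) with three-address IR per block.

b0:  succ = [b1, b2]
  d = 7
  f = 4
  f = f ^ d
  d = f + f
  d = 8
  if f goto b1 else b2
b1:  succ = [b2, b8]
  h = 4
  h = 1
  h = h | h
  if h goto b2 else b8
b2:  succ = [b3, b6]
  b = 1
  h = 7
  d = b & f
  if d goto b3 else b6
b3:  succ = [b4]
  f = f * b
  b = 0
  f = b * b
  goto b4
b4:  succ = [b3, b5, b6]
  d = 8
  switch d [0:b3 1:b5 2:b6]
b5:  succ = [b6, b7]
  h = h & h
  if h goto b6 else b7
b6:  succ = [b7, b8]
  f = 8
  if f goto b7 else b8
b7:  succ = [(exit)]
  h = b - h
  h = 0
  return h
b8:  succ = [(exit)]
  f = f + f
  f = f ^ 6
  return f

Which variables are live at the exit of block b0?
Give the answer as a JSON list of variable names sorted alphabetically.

Block summaries:
  b0: {d,f} / ∅
  b1: {h} / ∅
  b2: {b,d,h} / {f}
  b3: {b,f} / {b,f}
  b4: {d} / ∅
  b5: {h} / {h}
  b6: {f} / ∅
  b7: {h} / {b,h}
  b8: {f} / {f}

Backward fixpoint:
  live b0: ∅→{f}
  live b1: {f}→{f}
  live b2: {f}→{b,f,h}
  live b3: {b,f,h}→{b,f,h}
  live b4: {b,f,h}→{b,f,h}
  live b5: {b,h}→{b,h}
  live b6: {b,h}→{b,f,h}
  live b7: {b,h}→∅
  live b8: {f}→∅

live-out(b0) = ["f"]

Answer: ["f"]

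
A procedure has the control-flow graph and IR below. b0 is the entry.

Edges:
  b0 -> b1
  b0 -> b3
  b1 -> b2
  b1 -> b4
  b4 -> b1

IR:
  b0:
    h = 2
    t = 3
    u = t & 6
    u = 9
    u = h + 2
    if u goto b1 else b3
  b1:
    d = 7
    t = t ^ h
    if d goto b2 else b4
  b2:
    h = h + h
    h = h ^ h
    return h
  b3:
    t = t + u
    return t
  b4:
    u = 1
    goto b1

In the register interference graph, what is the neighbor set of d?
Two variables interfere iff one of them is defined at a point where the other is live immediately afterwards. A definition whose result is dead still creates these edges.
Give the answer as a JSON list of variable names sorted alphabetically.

Per-block:
  b0: def={h,t,u} ue=∅
  b1: def={d,t} ue={h,t}
  b2: def={h} ue={h}
  b3: def={t} ue={t,u}
  b4: def={u} ue=∅

Backward fixpoint:
  b0 li=∅ lo={h,t,u}
  b1 li={h,t} lo={h,t}
  b2 li={h} lo=∅
  b3 li={t,u} lo=∅
  b4 li={h,t} lo={h,t}

Interference:
  d↔{h,t}
  h↔{d,t,u}
  t↔{d,h,u}
  u↔{h,t}

N(d) = ["h", "t"]

Answer: ["h", "t"]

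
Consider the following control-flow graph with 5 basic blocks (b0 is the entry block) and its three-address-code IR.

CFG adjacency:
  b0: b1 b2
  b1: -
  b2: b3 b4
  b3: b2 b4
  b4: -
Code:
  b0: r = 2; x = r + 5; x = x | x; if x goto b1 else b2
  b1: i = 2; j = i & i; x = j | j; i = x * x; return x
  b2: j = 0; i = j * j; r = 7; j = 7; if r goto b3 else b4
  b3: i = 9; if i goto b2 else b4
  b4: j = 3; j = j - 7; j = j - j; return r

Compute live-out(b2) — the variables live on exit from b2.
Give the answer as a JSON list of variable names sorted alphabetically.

Answer: ["r"]

Working:
Per-block:
  b0: def={r,x} ue=∅
  b1: def={i,j,x} ue=∅
  b2: def={i,j,r} ue=∅
  b3: def={i} ue=∅
  b4: def={j} ue={r}

Liveness:
  live b0: ∅→∅
  live b1: ∅→∅
  live b2: ∅→{r}
  live b3: {r}→{r}
  live b4: {r}→∅

live-out(b2) = ["r"]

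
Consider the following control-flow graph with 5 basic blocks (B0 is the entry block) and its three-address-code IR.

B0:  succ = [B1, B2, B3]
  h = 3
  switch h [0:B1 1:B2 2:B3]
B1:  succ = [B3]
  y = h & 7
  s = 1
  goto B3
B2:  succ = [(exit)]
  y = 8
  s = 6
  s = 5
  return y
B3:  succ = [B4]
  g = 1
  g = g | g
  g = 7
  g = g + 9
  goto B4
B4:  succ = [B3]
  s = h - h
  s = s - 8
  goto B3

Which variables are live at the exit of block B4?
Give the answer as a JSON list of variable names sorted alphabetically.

def/use:
  B0: def={h} ue=∅
  B1: def={s,y} ue={h}
  B2: def={s,y} ue=∅
  B3: def={g} ue=∅
  B4: def={s} ue={h}

Liveness:
  B0 li=∅ lo={h}
  B1 li={h} lo={h}
  B2 li=∅ lo=∅
  B3 li={h} lo={h}
  B4 li={h} lo={h}

live-out(B4) = ["h"]

Answer: ["h"]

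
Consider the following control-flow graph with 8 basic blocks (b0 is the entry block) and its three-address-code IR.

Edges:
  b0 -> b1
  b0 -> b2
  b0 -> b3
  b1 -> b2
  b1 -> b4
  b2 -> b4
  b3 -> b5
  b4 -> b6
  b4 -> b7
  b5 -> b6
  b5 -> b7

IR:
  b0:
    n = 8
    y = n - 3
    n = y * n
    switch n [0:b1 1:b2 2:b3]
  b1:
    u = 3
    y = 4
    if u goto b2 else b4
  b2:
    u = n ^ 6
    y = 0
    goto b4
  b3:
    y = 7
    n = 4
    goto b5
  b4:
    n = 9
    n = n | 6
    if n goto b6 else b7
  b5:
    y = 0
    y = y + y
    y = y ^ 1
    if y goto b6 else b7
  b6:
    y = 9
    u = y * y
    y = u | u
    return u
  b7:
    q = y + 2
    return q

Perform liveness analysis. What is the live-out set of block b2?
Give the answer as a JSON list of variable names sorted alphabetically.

Answer: ["y"]

Working:
Block summaries:
  b0 def {n,y} use ∅
  b1 def {u,y} use ∅
  b2 def {u,y} use {n}
  b3 def {n,y} use ∅
  b4 def {n} use ∅
  b5 def {y} use ∅
  b6 def {u,y} use ∅
  b7 def {q} use {y}

Backward fixpoint:
  b0 li=∅ lo={n}
  b1 li={n} lo={n,y}
  b2 li={n} lo={y}
  b3 li=∅ lo=∅
  b4 li={y} lo={y}
  b5 li=∅ lo={y}
  b6 li=∅ lo=∅
  b7 li={y} lo=∅

live-out(b2) = ["y"]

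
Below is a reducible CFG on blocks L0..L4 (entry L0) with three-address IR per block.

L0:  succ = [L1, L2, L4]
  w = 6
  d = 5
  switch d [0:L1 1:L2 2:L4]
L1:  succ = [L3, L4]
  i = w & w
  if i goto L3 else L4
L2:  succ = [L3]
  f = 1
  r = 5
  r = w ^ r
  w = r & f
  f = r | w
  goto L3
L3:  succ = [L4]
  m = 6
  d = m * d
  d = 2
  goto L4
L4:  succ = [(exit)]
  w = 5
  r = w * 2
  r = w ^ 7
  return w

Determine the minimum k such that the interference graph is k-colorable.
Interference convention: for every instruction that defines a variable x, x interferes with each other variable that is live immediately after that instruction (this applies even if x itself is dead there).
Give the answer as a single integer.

def/use:
  L0: {d,w} / ∅
  L1: {i} / {w}
  L2: {f,r,w} / {w}
  L3: {d,m} / {d}
  L4: {r,w} / ∅

Backward fixpoint:
  L0: in=∅ out={d,w}
  L1: in={d,w} out={d}
  L2: in={d,w} out={d}
  L3: in={d} out=∅
  L4: in=∅ out=∅

Interference:
  d — {f,i,m,r,w}
  f — {d,r,w}
  i — {d}
  m — {d}
  r — {d,f,w}
  w — {d,f,r}

Colouring:
  {d,f,r,w} pairwise interfere (4-clique) ⇒ χ ≥ 4
  4-colouring: r0={d}  r1={f,i,m}  r2={r}  r3={w}
  χ = 4

Answer: 4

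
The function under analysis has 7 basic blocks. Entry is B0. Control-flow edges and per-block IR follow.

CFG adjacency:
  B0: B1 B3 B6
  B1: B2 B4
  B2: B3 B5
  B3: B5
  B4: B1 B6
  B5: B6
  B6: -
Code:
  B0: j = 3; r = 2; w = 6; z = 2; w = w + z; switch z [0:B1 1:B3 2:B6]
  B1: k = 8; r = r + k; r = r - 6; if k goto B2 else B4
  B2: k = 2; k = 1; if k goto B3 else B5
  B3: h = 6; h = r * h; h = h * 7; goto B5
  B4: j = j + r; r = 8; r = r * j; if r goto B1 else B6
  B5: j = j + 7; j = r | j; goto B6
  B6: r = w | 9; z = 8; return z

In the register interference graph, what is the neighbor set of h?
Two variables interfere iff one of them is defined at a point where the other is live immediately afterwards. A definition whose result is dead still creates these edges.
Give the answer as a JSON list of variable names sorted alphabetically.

Answer: ["j", "r", "w"]

Working:
Block summaries:
  B0: def={j,r,w,z} ue=∅
  B1: def={k,r} ue={r}
  B2: def={k} ue=∅
  B3: def={h} ue={r}
  B4: def={j,r} ue={j,r}
  B5: def={j} ue={j,r}
  B6: def={r,z} ue={w}

Live sets:
  B0 li=∅ lo={j,r,w}
  B1 li={j,r,w} lo={j,r,w}
  B2 li={j,r,w} lo={j,r,w}
  B3 li={j,r,w} lo={j,r,w}
  B4 li={j,r,w} lo={j,r,w}
  B5 li={j,r,w} lo={w}
  B6 li={w} lo=∅

Interfere edges:
  h: {j,r,w}
  j: {h,k,r,w,z}
  k: {j,r,w}
  r: {h,j,k,w,z}
  w: {h,j,k,r,z}
  z: {j,r,w}

N(h) = ["j", "r", "w"]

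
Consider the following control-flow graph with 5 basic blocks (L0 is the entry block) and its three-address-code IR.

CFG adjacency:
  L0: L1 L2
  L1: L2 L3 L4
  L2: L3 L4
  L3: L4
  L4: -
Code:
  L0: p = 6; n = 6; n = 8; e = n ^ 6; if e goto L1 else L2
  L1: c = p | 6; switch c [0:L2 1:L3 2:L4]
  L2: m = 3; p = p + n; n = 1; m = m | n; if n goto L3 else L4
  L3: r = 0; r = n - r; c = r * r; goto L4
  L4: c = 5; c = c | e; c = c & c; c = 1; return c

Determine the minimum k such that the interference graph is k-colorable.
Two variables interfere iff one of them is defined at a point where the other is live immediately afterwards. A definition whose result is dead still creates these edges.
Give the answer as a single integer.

Per-block:
  L0: def={e,n,p} ue=∅
  L1: def={c} ue={p}
  L2: def={m,n,p} ue={n,p}
  L3: def={c,r} ue={n}
  L4: def={c} ue={e}

Backward fixpoint:
  L0: in=∅ out={e,n,p}
  L1: in={e,n,p} out={e,n,p}
  L2: in={e,n,p} out={e,n}
  L3: in={e,n} out={e}
  L4: in={e} out=∅

Conflict graph:
  c↔{e,n,p}
  e↔{c,m,n,p,r}
  m↔{e,n,p}
  n↔{c,e,m,p,r}
  p↔{c,e,m,n}
  r↔{e,n}

Chromatic number:
  clique {c,e,n,p} ⇒ need ≥ 4
  4-colouring: R0={e}  R1={n}  R2={p,r}  R3={c,m}
  χ = 4

Answer: 4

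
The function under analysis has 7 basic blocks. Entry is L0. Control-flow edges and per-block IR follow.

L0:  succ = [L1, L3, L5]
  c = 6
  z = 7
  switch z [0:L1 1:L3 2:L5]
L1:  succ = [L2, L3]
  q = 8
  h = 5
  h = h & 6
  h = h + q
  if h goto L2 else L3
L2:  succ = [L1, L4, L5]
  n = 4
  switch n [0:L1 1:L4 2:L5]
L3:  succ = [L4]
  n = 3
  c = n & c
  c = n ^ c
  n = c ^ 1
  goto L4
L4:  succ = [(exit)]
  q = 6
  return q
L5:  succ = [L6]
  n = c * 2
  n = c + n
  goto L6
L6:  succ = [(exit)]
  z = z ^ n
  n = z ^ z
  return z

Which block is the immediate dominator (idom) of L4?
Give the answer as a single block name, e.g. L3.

Answer: L0

Working:
idom tree: L1←L0 L2←L1 L3←L0 L4←L0 L5←L0 L6←L5
Dom at joins:
  L1: preds {L0,L2}: {L0} ∩ {L0,L1,L2} = {L0}; idom=L0
  L3: preds {L0,L1}: {L0} ∩ {L0,L1} = {L0}; idom=L0
  L4: preds {L2,L3}: {L0,L1,L2} ∩ {L0,L3} = {L0}; idom=L0
  L5: preds {L0,L2}: {L0} ∩ {L0,L1,L2} = {L0}; idom=L0

idom(L4) = L0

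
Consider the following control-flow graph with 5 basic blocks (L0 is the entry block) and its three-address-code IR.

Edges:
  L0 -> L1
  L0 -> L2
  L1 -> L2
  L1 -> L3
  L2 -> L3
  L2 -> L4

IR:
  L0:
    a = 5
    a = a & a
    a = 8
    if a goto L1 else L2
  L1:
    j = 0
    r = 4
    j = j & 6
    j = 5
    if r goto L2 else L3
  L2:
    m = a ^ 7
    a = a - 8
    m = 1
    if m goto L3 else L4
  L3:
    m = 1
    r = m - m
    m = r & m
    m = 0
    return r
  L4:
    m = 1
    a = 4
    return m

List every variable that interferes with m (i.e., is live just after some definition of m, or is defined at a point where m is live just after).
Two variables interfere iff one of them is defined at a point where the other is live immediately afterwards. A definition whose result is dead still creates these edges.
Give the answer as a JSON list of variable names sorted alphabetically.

Block summaries:
  L0 def {a} use ∅
  L1 def {j,r} use ∅
  L2 def {a,m} use {a}
  L3 def {m,r} use ∅
  L4 def {a,m} use ∅

Live sets:
  live L0: ∅→{a}
  live L1: {a}→{a}
  live L2: {a}→∅
  live L3: ∅→∅
  live L4: ∅→∅

Conflict graph:
  a↔{j,m,r}
  j↔{a,r}
  m↔{a,r}
  r↔{a,j,m}

N(m) = ["a", "r"]

Answer: ["a", "r"]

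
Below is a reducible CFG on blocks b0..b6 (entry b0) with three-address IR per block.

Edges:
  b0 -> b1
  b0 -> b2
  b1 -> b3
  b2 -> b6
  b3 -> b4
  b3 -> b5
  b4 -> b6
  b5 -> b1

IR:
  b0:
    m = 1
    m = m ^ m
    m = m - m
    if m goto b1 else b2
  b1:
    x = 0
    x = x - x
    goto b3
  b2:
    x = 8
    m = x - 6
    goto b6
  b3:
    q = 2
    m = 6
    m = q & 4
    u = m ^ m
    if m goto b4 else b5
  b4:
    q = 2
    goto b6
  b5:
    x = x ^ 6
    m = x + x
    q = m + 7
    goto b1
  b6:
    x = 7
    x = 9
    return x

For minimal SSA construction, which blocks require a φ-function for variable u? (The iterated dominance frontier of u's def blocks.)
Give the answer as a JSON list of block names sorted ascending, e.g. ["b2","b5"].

idom tree: b1←b0 b2←b0 b3←b1 b4←b3 b5←b3 b6←b0
Dom at joins:
  b1: preds {b0,b5}: {b0} ∩ {b0,b1,b3,b5} = {b0}; idom=b0
  b6: preds {b2,b4}: {b0,b2} ∩ {b0,b1,b3,b4} = {b0}; idom=b0

DF derivation:
  join b1 pred b0: · stop@b0
  join b1 pred b5: b5→b3→b1 stop@b0
  join b6 pred b2: b2 stop@b0
  join b6 pred b4: b4→b3→b1 stop@b0
  DF(b0)=∅
  DF(b1)={b1,b6}
  DF(b2)={b6}
  DF(b3)={b1,b6}
  DF(b4)={b6}
  DF(b5)={b1}
  DF(b6)=∅

φ for u: defs {b3}
  DF⁺ = {b1,b6}

Answer: ["b1", "b6"]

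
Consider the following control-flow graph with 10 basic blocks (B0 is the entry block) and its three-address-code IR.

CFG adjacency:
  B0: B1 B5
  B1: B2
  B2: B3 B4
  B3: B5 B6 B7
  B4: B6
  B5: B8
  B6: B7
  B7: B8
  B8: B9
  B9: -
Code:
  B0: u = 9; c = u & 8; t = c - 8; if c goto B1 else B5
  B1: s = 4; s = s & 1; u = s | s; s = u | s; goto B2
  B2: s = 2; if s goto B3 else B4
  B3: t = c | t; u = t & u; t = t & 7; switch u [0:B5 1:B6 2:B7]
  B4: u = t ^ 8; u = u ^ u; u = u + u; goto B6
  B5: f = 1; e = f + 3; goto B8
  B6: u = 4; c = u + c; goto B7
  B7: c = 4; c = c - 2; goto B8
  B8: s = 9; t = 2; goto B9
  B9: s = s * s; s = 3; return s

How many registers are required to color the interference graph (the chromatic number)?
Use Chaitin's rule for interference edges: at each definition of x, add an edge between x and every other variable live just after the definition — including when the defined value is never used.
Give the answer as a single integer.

Per-block:
  B0: {c,t,u} / ∅
  B1: {s,u} / ∅
  B2: {s} / ∅
  B3: {t,u} / {c,t,u}
  B4: {u} / {t}
  B5: {e,f} / ∅
  B6: {c,u} / {c}
  B7: {c} / ∅
  B8: {s,t} / ∅
  B9: {s} / {s}

Backward fixpoint:
  live B0: ∅→{c,t}
  live B1: {c,t}→{c,t,u}
  live B2: {c,t,u}→{c,t,u}
  live B3: {c,t,u}→{c}
  live B4: {c,t}→{c}
  live B5: ∅→∅
  live B6: {c}→∅
  live B7: ∅→∅
  live B8: ∅→{s}
  live B9: {s}→∅

Interference:
  c↔{s,t,u}
  e↔∅
  f↔∅
  s↔{c,t,u}
  t↔{c,s,u}
  u↔{c,s,t}

Registers:
  lower bound: {c,s,t,u} mutually conflict ⇒ χ ≥ 4
  4-colouring: r0={c,e,f}  r1={s}  r2={t}  r3={u}
  χ = 4

Answer: 4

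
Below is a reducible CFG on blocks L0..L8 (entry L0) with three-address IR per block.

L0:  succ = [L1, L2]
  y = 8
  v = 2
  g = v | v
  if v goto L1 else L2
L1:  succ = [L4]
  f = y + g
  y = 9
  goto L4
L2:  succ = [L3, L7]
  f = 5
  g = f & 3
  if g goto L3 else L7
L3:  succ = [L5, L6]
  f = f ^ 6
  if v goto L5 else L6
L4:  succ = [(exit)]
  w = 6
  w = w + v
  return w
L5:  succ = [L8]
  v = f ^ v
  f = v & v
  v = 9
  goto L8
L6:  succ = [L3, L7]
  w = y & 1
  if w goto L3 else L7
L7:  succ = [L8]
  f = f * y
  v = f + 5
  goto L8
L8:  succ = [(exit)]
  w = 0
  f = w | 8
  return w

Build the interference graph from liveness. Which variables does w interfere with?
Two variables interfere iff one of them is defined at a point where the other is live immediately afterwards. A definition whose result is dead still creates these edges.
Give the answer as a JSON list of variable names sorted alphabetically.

Answer: ["f", "v", "y"]

Working:
def/use:
  L0: def={g,v,y} ue=∅
  L1: def={f,y} ue={g,y}
  L2: def={f,g} ue=∅
  L3: def={f} ue={f,v}
  L4: def={w} ue={v}
  L5: def={f,v} ue={f,v}
  L6: def={w} ue={y}
  L7: def={f,v} ue={f,y}
  L8: def={f,w} ue=∅

Backward fixpoint:
  live L0: ∅→{g,v,y}
  live L1: {g,v,y}→{v}
  live L2: {v,y}→{f,v,y}
  live L3: {f,v,y}→{f,v,y}
  live L4: {v}→∅
  live L5: {f,v}→∅
  live L6: {f,v,y}→{f,v,y}
  live L7: {f,y}→∅
  live L8: ∅→∅

Conflict graph:
  f: {g,v,w,y}
  g: {f,v,y}
  v: {f,g,w,y}
  w: {f,v,y}
  y: {f,g,v,w}

N(w) = ["f", "v", "y"]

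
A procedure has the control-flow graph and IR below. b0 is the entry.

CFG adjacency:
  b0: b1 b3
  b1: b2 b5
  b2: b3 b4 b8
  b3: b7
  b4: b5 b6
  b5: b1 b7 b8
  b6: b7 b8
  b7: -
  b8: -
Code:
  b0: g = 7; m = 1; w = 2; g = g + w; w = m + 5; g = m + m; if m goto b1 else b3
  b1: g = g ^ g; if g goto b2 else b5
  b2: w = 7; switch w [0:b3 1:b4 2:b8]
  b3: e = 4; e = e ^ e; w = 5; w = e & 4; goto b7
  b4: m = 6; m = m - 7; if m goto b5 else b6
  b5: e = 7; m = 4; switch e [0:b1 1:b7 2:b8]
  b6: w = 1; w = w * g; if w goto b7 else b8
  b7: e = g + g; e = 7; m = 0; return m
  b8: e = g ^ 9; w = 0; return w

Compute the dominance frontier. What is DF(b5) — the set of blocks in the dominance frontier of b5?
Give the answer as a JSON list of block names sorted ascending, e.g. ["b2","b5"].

idom tree: b1←b0 b2←b1 b3←b0 b4←b2 b5←b1 b6←b4 b7←b0 b8←b1
Dom∩ at merges:
  b1: preds {b0,b5}: {b0} ∩ {b0,b1,b5} = {b0}; idom=b0
  b3: preds {b0,b2}: {b0} ∩ {b0,b1,b2} = {b0}; idom=b0
  b5: preds {b1,b4}: {b0,b1} ∩ {b0,b1,b2,b4} = {b0,b1}; idom=b1
  b7: preds {b3,b5,b6}: {b0,b3} ∩ {b0,b1,b5} ∩ {b0,b1,b2,b4,b6} = {b0}; idom=b0
  b8: preds {b2,b5,b6}: {b0,b1,b2} ∩ {b0,b1,b5} ∩ {b0,b1,b2,b4,b6} = {b0,b1}; idom=b1

DF walk-up:
  join b1 pred b0: · stop@b0
  join b1 pred b5: b5→b1 stop@b0
  join b3 pred b0: · stop@b0
  join b3 pred b2: b2→b1 stop@b0
  join b5 pred b1: · stop@b1
  join b5 pred b4: b4→b2 stop@b1
  join b7 pred b3: b3 stop@b0
  join b7 pred b5: b5→b1 stop@b0
  join b7 pred b6: b6→b4→b2→b1 stop@b0
  join b8 pred b2: b2 stop@b1
  join b8 pred b5: b5 stop@b1
  join b8 pred b6: b6→b4→b2 stop@b1
  b0: DF=∅
  b1: DF={b1,b3,b7}
  b2: DF={b3,b5,b7,b8}
  b3: DF={b7}
  b4: DF={b5,b7,b8}
  b5: DF={b1,b7,b8}
  b6: DF={b7,b8}
  b7: DF=∅
  b8: DF=∅

DF(b5) = ["b1", "b7", "b8"]

Answer: ["b1", "b7", "b8"]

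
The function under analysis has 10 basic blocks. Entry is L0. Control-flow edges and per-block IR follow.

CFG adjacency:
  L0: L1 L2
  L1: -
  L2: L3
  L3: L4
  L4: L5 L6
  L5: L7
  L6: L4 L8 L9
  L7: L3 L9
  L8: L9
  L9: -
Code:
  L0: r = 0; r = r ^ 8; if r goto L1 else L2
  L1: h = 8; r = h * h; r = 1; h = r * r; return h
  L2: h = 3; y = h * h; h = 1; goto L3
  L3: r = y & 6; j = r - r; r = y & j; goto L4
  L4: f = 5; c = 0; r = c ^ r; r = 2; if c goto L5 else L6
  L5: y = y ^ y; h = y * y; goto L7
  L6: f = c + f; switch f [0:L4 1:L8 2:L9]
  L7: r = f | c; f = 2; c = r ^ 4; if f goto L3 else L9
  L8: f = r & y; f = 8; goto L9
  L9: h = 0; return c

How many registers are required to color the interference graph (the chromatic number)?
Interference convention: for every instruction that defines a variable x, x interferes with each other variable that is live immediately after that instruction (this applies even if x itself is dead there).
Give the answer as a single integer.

Per-block:
  L0: {r} / ∅
  L1: {h,r} / ∅
  L2: {h,y} / ∅
  L3: {j,r} / {y}
  L4: {c,f,r} / {r}
  L5: {h,y} / {y}
  L6: {f} / {c,f}
  L7: {c,f,r} / {c,f}
  L8: {f} / {r,y}
  L9: {h} / {c}

Backward fixpoint:
  live L0: ∅→∅
  live L1: ∅→∅
  live L2: ∅→{y}
  live L3: {y}→{r,y}
  live L4: {r,y}→{c,f,r,y}
  live L5: {c,f,y}→{c,f,y}
  live L6: {c,f,r,y}→{c,r,y}
  live L7: {c,f,y}→{c,y}
  live L8: {c,r,y}→{c}
  live L9: {c}→∅

Conflict graph:
  c↔{f,h,r,y}
  f↔{c,h,r,y}
  h↔{c,f,y}
  j↔{y}
  r↔{c,f,y}
  y↔{c,f,h,j,r}

Registers:
  {c,f,h,y} pairwise interfere (4-clique) ⇒ χ ≥ 4
  assign c→R1 f→R2 h→R3 j→R1 r→R3 y→R0 — no edge inside a register ⇒ χ ≤ 4
  χ = 4

Answer: 4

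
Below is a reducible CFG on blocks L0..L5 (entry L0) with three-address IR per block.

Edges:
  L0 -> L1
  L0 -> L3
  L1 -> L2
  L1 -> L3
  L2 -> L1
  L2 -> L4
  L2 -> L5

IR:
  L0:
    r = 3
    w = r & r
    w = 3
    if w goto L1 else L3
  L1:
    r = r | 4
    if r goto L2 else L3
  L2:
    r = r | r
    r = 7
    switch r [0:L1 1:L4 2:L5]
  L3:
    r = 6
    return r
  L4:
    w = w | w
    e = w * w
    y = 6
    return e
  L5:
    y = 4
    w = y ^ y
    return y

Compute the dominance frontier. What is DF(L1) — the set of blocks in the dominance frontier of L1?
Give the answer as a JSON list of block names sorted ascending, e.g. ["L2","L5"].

Answer: ["L1", "L3"]

Analysis:
idom tree: L1←L0 L2←L1 L3←L0 L4←L2 L5←L2
Join-block Dom:
  L1: preds {L0,L2}: {L0} ∩ {L0,L1,L2} = {L0}; idom=L0
  L3: preds {L0,L1}: {L0} ∩ {L0,L1} = {L0}; idom=L0

DF derivation:
  join L1 pred L0: · stop@L0
  join L1 pred L2: L2→L1 stop@L0
  join L3 pred L0: · stop@L0
  join L3 pred L1: L1 stop@L0
  L0: DF=∅
  L1: DF={L1,L3}
  L2: DF={L1}
  L3: DF=∅
  L4: DF=∅
  L5: DF=∅

DF(L1) = ["L1", "L3"]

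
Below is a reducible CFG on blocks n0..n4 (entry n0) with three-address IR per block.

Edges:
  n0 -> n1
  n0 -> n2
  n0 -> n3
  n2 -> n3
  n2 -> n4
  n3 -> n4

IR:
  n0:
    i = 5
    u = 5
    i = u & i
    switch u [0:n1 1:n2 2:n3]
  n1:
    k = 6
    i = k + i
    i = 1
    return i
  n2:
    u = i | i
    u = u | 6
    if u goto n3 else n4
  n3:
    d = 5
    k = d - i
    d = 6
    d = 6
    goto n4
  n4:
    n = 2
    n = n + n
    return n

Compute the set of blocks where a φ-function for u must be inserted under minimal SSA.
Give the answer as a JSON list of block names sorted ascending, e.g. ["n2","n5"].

Answer: ["n3", "n4"]

Analysis:
idom tree: n1←n0 n2←n0 n3←n0 n4←n0
Dom at joins:
  n3: preds {n0,n2}: {n0} ∩ {n0,n2} = {n0}; idom=n0
  n4: preds {n2,n3}: {n0,n2} ∩ {n0,n3} = {n0}; idom=n0

Frontier:
  join n3 pred n0: · stop@n0
  join n3 pred n2: n2 stop@n0
  join n4 pred n2: n2 stop@n0
  join n4 pred n3: n3 stop@n0
  DF(n0)=∅
  DF(n1)=∅
  DF(n2)={n3,n4}
  DF(n3)={n4}
  DF(n4)=∅

φ for u: defs {n0,n2}
  DF⁺ = {n3,n4}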